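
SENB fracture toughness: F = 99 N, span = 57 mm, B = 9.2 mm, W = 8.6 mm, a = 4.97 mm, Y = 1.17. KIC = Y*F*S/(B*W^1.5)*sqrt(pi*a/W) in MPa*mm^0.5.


KIC = 1.17*99*57/(9.2*8.6^1.5)*sqrt(pi*4.97/8.6) = 38.34

38.34


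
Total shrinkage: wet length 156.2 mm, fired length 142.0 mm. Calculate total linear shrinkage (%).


TS = (156.2 - 142.0) / 156.2 * 100 = 9.09%

9.09


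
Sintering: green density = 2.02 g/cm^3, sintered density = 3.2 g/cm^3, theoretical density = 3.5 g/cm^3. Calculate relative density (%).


Relative = 3.2 / 3.5 * 100 = 91.4%

91.4


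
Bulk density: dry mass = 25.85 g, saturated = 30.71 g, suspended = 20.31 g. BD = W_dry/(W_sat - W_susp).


BD = 25.85 / (30.71 - 20.31) = 25.85 / 10.4 = 2.486 g/cm^3

2.486


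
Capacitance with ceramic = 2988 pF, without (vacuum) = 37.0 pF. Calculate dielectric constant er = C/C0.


er = 2988 / 37.0 = 80.76

80.76


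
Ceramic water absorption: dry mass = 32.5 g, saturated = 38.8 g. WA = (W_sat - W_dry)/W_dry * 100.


WA = (38.8 - 32.5) / 32.5 * 100 = 19.38%

19.38


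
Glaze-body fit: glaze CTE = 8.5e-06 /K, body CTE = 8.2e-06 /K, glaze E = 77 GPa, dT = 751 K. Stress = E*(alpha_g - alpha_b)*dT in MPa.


Stress = 77*1000*(8.5e-06 - 8.2e-06)*751 = 17.3 MPa

17.3


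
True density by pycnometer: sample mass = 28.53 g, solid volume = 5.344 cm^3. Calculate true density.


TD = 28.53 / 5.344 = 5.339 g/cm^3

5.339


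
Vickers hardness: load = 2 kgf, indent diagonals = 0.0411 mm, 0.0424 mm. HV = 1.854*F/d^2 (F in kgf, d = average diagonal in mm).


d_avg = (0.0411+0.0424)/2 = 0.04175 mm
HV = 1.854*2/0.04175^2 = 2127

2127


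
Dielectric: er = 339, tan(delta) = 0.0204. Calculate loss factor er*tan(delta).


Loss = 339 * 0.0204 = 6.916

6.916


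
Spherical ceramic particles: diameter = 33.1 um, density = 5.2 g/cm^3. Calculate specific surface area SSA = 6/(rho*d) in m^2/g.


SSA = 6 / (5.2 * 33.1) = 0.035 m^2/g

0.035


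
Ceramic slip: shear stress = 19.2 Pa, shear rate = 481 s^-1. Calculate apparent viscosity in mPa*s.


eta = tau/gamma * 1000 = 19.2/481 * 1000 = 39.9 mPa*s

39.9


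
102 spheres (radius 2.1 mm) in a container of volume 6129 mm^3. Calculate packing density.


V_sphere = 4/3*pi*2.1^3 = 38.7924 mm^3
Total V = 102*38.7924 = 3956.8248 mm^3
PD = 3956.8248 / 6129 = 0.646

0.646


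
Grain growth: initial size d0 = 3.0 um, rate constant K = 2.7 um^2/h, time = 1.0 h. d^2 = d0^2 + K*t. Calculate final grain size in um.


d^2 = 3.0^2 + 2.7*1.0 = 11.7
d = sqrt(11.7) = 3.42 um

3.42


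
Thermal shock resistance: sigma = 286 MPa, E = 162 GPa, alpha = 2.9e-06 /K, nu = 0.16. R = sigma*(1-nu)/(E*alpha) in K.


R = 286*(1-0.16)/(162*1000*2.9e-06) = 511 K

511


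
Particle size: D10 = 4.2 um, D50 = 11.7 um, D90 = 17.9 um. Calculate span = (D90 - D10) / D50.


Span = (17.9 - 4.2) / 11.7 = 13.7 / 11.7 = 1.171

1.171


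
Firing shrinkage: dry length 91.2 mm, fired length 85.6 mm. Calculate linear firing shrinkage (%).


FS = (91.2 - 85.6) / 91.2 * 100 = 6.14%

6.14


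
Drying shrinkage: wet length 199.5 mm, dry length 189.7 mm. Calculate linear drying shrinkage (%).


DS = (199.5 - 189.7) / 199.5 * 100 = 4.91%

4.91


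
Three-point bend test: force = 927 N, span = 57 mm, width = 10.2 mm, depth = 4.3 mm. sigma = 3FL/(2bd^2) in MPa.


sigma = 3*927*57/(2*10.2*4.3^2) = 420.3 MPa

420.3


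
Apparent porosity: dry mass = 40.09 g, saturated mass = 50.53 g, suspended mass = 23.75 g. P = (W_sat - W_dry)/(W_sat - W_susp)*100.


P = (50.53 - 40.09) / (50.53 - 23.75) * 100 = 10.44 / 26.78 * 100 = 39.0%

39.0


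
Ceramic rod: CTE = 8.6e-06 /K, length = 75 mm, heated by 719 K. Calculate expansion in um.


dL = 8.6e-06 * 75 * 719 * 1000 = 463.755 um

463.755


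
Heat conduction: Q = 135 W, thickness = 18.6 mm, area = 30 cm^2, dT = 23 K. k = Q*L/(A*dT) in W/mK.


k = 135*18.6/1000/(30/10000*23) = 36.39 W/mK

36.39


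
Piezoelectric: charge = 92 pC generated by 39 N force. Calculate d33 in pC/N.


d33 = 92 / 39 = 2.4 pC/N

2.4


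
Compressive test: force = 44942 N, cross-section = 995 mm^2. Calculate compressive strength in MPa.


CS = 44942 / 995 = 45.2 MPa

45.2


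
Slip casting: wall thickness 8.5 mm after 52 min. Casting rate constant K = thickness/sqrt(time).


K = 8.5 / sqrt(52) = 8.5 / 7.2111 = 1.179 mm/min^0.5

1.179


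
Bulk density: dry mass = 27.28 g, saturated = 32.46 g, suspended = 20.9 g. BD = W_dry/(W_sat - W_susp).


BD = 27.28 / (32.46 - 20.9) = 27.28 / 11.56 = 2.36 g/cm^3

2.36


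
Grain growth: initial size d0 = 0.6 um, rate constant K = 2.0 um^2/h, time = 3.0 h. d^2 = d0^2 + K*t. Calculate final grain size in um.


d^2 = 0.6^2 + 2.0*3.0 = 6.36
d = sqrt(6.36) = 2.52 um

2.52


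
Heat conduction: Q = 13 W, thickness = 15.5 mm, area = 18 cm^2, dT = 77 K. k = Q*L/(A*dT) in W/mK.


k = 13*15.5/1000/(18/10000*77) = 1.45 W/mK

1.45


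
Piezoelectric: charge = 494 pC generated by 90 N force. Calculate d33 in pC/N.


d33 = 494 / 90 = 5.5 pC/N

5.5


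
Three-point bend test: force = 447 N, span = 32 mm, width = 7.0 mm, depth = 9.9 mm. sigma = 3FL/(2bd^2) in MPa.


sigma = 3*447*32/(2*7.0*9.9^2) = 31.3 MPa

31.3


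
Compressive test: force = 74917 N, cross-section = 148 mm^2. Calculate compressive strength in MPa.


CS = 74917 / 148 = 506.2 MPa

506.2


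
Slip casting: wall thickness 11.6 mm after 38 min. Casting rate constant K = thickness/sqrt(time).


K = 11.6 / sqrt(38) = 11.6 / 6.1644 = 1.882 mm/min^0.5

1.882


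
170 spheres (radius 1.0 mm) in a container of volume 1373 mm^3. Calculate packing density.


V_sphere = 4/3*pi*1.0^3 = 4.1888 mm^3
Total V = 170*4.1888 = 712.096 mm^3
PD = 712.096 / 1373 = 0.519

0.519


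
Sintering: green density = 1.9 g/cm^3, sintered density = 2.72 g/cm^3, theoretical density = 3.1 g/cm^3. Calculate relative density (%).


Relative = 2.72 / 3.1 * 100 = 87.7%

87.7


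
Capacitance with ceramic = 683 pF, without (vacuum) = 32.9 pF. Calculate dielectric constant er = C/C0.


er = 683 / 32.9 = 20.76

20.76


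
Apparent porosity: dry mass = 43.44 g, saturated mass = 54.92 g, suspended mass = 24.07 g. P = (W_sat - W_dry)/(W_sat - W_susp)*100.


P = (54.92 - 43.44) / (54.92 - 24.07) * 100 = 11.48 / 30.85 * 100 = 37.2%

37.2


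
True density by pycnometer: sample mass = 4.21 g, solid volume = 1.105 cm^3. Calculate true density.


TD = 4.21 / 1.105 = 3.81 g/cm^3

3.81


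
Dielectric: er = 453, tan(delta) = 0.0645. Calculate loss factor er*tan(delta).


Loss = 453 * 0.0645 = 29.219

29.219


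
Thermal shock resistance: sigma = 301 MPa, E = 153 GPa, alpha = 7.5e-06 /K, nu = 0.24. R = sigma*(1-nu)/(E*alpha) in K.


R = 301*(1-0.24)/(153*1000*7.5e-06) = 199 K

199


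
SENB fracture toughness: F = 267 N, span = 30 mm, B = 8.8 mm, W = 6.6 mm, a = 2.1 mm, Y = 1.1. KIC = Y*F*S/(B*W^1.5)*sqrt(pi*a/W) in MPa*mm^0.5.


KIC = 1.1*267*30/(8.8*6.6^1.5)*sqrt(pi*2.1/6.6) = 59.04

59.04


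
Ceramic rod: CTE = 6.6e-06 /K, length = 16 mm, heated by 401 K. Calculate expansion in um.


dL = 6.6e-06 * 16 * 401 * 1000 = 42.346 um

42.346


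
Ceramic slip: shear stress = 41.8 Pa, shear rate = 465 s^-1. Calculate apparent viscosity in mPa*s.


eta = tau/gamma * 1000 = 41.8/465 * 1000 = 89.9 mPa*s

89.9


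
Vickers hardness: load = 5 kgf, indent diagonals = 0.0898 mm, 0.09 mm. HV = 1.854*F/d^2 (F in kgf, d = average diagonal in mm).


d_avg = (0.0898+0.09)/2 = 0.0899 mm
HV = 1.854*5/0.0899^2 = 1147

1147


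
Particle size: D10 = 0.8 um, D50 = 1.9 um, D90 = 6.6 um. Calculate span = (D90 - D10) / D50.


Span = (6.6 - 0.8) / 1.9 = 5.8 / 1.9 = 3.053

3.053


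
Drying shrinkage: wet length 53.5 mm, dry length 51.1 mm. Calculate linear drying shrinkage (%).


DS = (53.5 - 51.1) / 53.5 * 100 = 4.49%

4.49


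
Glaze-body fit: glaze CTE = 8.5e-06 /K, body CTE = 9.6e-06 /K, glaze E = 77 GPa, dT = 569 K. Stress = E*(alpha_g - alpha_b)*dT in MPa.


Stress = 77*1000*(8.5e-06 - 9.6e-06)*569 = -48.2 MPa

-48.2


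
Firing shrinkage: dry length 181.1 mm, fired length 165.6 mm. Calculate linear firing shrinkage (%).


FS = (181.1 - 165.6) / 181.1 * 100 = 8.56%

8.56


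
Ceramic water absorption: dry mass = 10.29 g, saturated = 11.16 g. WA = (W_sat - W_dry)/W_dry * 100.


WA = (11.16 - 10.29) / 10.29 * 100 = 8.45%

8.45


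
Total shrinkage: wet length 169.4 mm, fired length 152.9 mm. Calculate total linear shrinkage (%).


TS = (169.4 - 152.9) / 169.4 * 100 = 9.74%

9.74


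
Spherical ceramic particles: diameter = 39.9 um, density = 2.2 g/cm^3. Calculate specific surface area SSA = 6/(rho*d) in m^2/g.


SSA = 6 / (2.2 * 39.9) = 0.068 m^2/g

0.068


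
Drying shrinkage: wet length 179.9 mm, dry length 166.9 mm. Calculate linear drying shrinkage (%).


DS = (179.9 - 166.9) / 179.9 * 100 = 7.23%

7.23


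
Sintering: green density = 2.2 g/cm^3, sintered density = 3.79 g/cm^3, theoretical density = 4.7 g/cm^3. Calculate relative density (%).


Relative = 3.79 / 4.7 * 100 = 80.6%

80.6


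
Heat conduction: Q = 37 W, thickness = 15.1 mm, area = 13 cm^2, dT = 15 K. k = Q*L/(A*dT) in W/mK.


k = 37*15.1/1000/(13/10000*15) = 28.65 W/mK

28.65


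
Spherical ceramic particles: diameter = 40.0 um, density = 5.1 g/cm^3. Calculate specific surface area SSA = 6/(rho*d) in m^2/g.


SSA = 6 / (5.1 * 40.0) = 0.029 m^2/g

0.029


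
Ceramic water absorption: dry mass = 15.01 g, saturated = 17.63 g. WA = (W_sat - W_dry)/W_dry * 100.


WA = (17.63 - 15.01) / 15.01 * 100 = 17.46%

17.46


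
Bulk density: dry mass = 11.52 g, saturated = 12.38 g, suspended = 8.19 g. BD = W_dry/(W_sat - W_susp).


BD = 11.52 / (12.38 - 8.19) = 11.52 / 4.19 = 2.749 g/cm^3

2.749


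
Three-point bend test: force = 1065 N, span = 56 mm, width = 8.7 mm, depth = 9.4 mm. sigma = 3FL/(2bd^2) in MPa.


sigma = 3*1065*56/(2*8.7*9.4^2) = 116.4 MPa

116.4


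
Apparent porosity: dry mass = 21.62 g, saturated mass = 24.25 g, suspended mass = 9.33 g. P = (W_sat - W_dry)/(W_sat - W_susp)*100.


P = (24.25 - 21.62) / (24.25 - 9.33) * 100 = 2.63 / 14.92 * 100 = 17.6%

17.6


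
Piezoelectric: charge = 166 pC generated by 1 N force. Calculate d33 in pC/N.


d33 = 166 / 1 = 166.0 pC/N

166.0


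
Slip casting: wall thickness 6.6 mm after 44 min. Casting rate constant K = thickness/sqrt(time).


K = 6.6 / sqrt(44) = 6.6 / 6.6332 = 0.995 mm/min^0.5

0.995


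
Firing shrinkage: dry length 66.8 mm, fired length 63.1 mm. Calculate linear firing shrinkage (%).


FS = (66.8 - 63.1) / 66.8 * 100 = 5.54%

5.54


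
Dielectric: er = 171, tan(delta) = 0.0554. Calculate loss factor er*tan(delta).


Loss = 171 * 0.0554 = 9.473

9.473


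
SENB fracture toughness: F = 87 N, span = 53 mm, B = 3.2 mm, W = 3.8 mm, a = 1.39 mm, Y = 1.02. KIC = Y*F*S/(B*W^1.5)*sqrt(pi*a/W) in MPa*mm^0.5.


KIC = 1.02*87*53/(3.2*3.8^1.5)*sqrt(pi*1.39/3.8) = 212.7

212.7


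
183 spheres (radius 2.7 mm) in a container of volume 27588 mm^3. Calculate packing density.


V_sphere = 4/3*pi*2.7^3 = 82.448 mm^3
Total V = 183*82.448 = 15087.984 mm^3
PD = 15087.984 / 27588 = 0.547

0.547


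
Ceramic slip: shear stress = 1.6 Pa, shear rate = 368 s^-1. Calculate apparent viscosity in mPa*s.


eta = tau/gamma * 1000 = 1.6/368 * 1000 = 4.3 mPa*s

4.3


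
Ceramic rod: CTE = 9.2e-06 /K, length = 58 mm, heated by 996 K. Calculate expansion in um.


dL = 9.2e-06 * 58 * 996 * 1000 = 531.466 um

531.466


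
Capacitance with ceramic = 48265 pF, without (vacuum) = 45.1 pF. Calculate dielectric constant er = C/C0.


er = 48265 / 45.1 = 1070.18

1070.18


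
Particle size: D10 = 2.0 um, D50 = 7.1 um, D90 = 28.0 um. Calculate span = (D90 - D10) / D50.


Span = (28.0 - 2.0) / 7.1 = 26.0 / 7.1 = 3.662

3.662


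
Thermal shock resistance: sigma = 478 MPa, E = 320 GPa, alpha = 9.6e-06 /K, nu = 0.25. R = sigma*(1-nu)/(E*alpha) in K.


R = 478*(1-0.25)/(320*1000*9.6e-06) = 117 K

117


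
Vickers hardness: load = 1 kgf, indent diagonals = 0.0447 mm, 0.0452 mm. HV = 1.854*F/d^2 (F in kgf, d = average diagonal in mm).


d_avg = (0.0447+0.0452)/2 = 0.04495 mm
HV = 1.854*1/0.04495^2 = 918

918


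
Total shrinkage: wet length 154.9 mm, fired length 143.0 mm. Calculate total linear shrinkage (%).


TS = (154.9 - 143.0) / 154.9 * 100 = 7.68%

7.68


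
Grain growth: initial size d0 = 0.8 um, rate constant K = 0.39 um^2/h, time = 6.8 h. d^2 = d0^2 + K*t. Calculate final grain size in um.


d^2 = 0.8^2 + 0.39*6.8 = 3.292
d = sqrt(3.292) = 1.81 um

1.81


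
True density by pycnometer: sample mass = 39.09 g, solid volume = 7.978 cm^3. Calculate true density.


TD = 39.09 / 7.978 = 4.9 g/cm^3

4.9


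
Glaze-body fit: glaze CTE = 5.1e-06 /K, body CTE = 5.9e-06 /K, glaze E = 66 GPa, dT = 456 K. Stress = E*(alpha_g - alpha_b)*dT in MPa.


Stress = 66*1000*(5.1e-06 - 5.9e-06)*456 = -24.1 MPa

-24.1


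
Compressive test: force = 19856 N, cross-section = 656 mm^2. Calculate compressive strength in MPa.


CS = 19856 / 656 = 30.3 MPa

30.3


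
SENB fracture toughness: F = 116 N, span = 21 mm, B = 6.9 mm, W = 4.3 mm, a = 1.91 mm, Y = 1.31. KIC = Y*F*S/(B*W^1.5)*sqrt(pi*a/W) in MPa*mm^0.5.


KIC = 1.31*116*21/(6.9*4.3^1.5)*sqrt(pi*1.91/4.3) = 61.27

61.27


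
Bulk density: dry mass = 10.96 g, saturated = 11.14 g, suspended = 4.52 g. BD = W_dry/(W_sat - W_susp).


BD = 10.96 / (11.14 - 4.52) = 10.96 / 6.62 = 1.656 g/cm^3

1.656


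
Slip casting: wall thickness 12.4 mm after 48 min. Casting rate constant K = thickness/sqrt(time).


K = 12.4 / sqrt(48) = 12.4 / 6.9282 = 1.79 mm/min^0.5

1.79


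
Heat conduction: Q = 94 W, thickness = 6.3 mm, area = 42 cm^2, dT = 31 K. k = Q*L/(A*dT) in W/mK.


k = 94*6.3/1000/(42/10000*31) = 4.55 W/mK

4.55


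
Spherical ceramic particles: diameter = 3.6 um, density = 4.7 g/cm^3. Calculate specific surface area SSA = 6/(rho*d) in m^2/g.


SSA = 6 / (4.7 * 3.6) = 0.355 m^2/g

0.355


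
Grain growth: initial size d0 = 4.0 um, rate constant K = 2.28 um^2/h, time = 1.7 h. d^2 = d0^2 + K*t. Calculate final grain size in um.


d^2 = 4.0^2 + 2.28*1.7 = 19.876
d = sqrt(19.876) = 4.46 um

4.46


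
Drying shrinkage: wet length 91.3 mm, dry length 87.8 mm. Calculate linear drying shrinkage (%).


DS = (91.3 - 87.8) / 91.3 * 100 = 3.83%

3.83


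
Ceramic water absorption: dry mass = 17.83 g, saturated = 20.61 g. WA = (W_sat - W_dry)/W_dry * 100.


WA = (20.61 - 17.83) / 17.83 * 100 = 15.59%

15.59


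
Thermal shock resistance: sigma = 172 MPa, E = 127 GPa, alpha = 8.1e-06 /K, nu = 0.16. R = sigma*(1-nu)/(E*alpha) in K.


R = 172*(1-0.16)/(127*1000*8.1e-06) = 140 K

140


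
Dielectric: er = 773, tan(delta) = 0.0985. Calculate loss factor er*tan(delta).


Loss = 773 * 0.0985 = 76.141

76.141


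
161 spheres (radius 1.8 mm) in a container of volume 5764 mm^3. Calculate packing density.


V_sphere = 4/3*pi*1.8^3 = 24.429 mm^3
Total V = 161*24.429 = 3933.069 mm^3
PD = 3933.069 / 5764 = 0.682

0.682


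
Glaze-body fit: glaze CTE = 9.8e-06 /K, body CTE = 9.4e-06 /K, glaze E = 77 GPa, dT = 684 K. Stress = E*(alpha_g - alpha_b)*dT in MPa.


Stress = 77*1000*(9.8e-06 - 9.4e-06)*684 = 21.1 MPa

21.1


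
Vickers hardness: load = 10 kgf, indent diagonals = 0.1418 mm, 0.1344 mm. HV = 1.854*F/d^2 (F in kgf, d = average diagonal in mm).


d_avg = (0.1418+0.1344)/2 = 0.1381 mm
HV = 1.854*10/0.1381^2 = 972

972


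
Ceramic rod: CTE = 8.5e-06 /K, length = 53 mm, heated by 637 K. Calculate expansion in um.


dL = 8.5e-06 * 53 * 637 * 1000 = 286.969 um

286.969


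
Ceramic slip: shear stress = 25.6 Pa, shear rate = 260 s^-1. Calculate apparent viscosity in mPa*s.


eta = tau/gamma * 1000 = 25.6/260 * 1000 = 98.5 mPa*s

98.5


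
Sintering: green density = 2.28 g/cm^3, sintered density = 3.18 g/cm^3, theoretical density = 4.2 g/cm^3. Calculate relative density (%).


Relative = 3.18 / 4.2 * 100 = 75.7%

75.7


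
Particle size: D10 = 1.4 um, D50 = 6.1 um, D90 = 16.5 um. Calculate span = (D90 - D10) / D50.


Span = (16.5 - 1.4) / 6.1 = 15.1 / 6.1 = 2.475

2.475


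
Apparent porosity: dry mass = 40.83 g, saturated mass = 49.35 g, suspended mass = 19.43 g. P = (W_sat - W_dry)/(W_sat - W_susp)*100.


P = (49.35 - 40.83) / (49.35 - 19.43) * 100 = 8.52 / 29.92 * 100 = 28.5%

28.5


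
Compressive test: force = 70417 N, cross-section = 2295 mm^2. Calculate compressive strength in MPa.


CS = 70417 / 2295 = 30.7 MPa

30.7


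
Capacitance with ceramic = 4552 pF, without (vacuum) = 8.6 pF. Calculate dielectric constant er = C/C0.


er = 4552 / 8.6 = 529.3

529.3


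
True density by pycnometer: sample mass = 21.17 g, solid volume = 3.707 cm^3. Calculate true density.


TD = 21.17 / 3.707 = 5.711 g/cm^3

5.711


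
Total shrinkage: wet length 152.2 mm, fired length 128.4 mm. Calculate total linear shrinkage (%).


TS = (152.2 - 128.4) / 152.2 * 100 = 15.64%

15.64


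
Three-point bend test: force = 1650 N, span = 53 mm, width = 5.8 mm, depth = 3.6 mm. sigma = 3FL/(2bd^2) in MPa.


sigma = 3*1650*53/(2*5.8*3.6^2) = 1745.1 MPa

1745.1


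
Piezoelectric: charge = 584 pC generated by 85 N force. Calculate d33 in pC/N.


d33 = 584 / 85 = 6.9 pC/N

6.9


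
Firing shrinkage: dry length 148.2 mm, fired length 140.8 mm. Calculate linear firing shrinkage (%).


FS = (148.2 - 140.8) / 148.2 * 100 = 4.99%

4.99


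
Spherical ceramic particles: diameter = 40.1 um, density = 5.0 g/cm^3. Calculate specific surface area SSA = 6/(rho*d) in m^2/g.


SSA = 6 / (5.0 * 40.1) = 0.03 m^2/g

0.03


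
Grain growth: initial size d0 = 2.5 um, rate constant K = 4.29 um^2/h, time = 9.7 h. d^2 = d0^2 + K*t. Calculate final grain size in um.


d^2 = 2.5^2 + 4.29*9.7 = 47.863
d = sqrt(47.863) = 6.92 um

6.92


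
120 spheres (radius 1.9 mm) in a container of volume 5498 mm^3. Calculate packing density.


V_sphere = 4/3*pi*1.9^3 = 28.7309 mm^3
Total V = 120*28.7309 = 3447.708 mm^3
PD = 3447.708 / 5498 = 0.627

0.627


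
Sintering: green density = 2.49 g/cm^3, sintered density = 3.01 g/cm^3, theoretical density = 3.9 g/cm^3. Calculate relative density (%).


Relative = 3.01 / 3.9 * 100 = 77.2%

77.2


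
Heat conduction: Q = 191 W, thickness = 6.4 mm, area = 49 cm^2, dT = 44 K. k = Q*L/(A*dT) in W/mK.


k = 191*6.4/1000/(49/10000*44) = 5.67 W/mK

5.67


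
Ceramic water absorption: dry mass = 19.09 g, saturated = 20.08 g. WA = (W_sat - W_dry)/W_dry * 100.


WA = (20.08 - 19.09) / 19.09 * 100 = 5.19%

5.19


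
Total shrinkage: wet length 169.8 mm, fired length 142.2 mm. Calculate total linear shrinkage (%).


TS = (169.8 - 142.2) / 169.8 * 100 = 16.25%

16.25


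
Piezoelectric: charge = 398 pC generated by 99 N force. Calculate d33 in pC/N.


d33 = 398 / 99 = 4.0 pC/N

4.0


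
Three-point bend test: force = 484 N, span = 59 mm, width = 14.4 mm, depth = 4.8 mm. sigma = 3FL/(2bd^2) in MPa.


sigma = 3*484*59/(2*14.4*4.8^2) = 129.1 MPa

129.1


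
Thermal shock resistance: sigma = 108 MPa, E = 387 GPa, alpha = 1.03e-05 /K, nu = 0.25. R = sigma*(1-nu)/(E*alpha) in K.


R = 108*(1-0.25)/(387*1000*1.03e-05) = 20 K

20


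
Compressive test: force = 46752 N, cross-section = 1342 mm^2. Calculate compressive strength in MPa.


CS = 46752 / 1342 = 34.8 MPa

34.8


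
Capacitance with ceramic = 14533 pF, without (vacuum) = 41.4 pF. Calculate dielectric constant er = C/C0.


er = 14533 / 41.4 = 351.04

351.04


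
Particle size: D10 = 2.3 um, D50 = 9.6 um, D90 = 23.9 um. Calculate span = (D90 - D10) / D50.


Span = (23.9 - 2.3) / 9.6 = 21.6 / 9.6 = 2.25

2.25


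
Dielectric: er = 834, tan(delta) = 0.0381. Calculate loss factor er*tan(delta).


Loss = 834 * 0.0381 = 31.775

31.775


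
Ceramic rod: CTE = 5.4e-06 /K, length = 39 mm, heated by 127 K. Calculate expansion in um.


dL = 5.4e-06 * 39 * 127 * 1000 = 26.746 um

26.746


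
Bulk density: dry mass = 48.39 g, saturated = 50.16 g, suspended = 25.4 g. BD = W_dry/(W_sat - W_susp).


BD = 48.39 / (50.16 - 25.4) = 48.39 / 24.76 = 1.954 g/cm^3

1.954


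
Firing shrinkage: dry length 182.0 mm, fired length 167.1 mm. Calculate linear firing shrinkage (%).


FS = (182.0 - 167.1) / 182.0 * 100 = 8.19%

8.19


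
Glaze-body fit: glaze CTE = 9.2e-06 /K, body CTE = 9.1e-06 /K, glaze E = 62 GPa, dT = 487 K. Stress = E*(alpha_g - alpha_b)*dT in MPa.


Stress = 62*1000*(9.2e-06 - 9.1e-06)*487 = 3.0 MPa

3.0


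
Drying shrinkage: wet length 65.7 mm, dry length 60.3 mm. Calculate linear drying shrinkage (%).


DS = (65.7 - 60.3) / 65.7 * 100 = 8.22%

8.22


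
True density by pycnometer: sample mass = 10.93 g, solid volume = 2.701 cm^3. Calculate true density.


TD = 10.93 / 2.701 = 4.047 g/cm^3

4.047


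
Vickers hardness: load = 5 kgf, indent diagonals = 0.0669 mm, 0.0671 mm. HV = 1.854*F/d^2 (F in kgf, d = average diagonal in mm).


d_avg = (0.0669+0.0671)/2 = 0.067 mm
HV = 1.854*5/0.067^2 = 2065

2065


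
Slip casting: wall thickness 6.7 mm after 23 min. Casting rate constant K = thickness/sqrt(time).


K = 6.7 / sqrt(23) = 6.7 / 4.7958 = 1.397 mm/min^0.5

1.397


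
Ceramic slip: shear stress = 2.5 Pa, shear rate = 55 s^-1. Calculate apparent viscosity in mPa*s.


eta = tau/gamma * 1000 = 2.5/55 * 1000 = 45.5 mPa*s

45.5


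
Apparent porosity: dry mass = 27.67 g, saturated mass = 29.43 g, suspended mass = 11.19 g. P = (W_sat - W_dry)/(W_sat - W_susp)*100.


P = (29.43 - 27.67) / (29.43 - 11.19) * 100 = 1.76 / 18.24 * 100 = 9.6%

9.6


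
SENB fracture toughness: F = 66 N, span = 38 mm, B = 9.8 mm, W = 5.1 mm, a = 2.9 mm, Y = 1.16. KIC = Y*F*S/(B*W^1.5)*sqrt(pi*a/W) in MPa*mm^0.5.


KIC = 1.16*66*38/(9.8*5.1^1.5)*sqrt(pi*2.9/5.1) = 34.45

34.45


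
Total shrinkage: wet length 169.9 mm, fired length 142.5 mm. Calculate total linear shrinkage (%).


TS = (169.9 - 142.5) / 169.9 * 100 = 16.13%

16.13


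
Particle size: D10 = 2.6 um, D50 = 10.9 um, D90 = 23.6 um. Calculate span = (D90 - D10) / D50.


Span = (23.6 - 2.6) / 10.9 = 21.0 / 10.9 = 1.927

1.927


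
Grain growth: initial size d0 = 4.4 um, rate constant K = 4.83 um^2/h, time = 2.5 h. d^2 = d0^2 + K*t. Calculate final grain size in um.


d^2 = 4.4^2 + 4.83*2.5 = 31.435
d = sqrt(31.435) = 5.61 um

5.61


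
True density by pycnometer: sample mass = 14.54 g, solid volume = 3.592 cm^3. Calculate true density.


TD = 14.54 / 3.592 = 4.048 g/cm^3

4.048


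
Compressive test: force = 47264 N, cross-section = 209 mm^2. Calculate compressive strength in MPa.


CS = 47264 / 209 = 226.1 MPa

226.1


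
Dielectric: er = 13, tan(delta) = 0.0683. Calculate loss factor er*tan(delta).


Loss = 13 * 0.0683 = 0.888

0.888


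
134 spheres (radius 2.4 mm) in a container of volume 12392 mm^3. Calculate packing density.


V_sphere = 4/3*pi*2.4^3 = 57.9058 mm^3
Total V = 134*57.9058 = 7759.3772 mm^3
PD = 7759.3772 / 12392 = 0.626

0.626


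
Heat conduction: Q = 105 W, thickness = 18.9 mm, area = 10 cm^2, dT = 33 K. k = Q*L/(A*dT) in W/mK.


k = 105*18.9/1000/(10/10000*33) = 60.14 W/mK

60.14


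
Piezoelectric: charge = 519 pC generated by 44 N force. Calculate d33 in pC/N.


d33 = 519 / 44 = 11.8 pC/N

11.8


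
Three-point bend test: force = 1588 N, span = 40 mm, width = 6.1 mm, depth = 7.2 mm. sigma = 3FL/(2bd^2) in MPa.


sigma = 3*1588*40/(2*6.1*7.2^2) = 301.3 MPa

301.3


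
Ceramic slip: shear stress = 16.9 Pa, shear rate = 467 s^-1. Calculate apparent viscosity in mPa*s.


eta = tau/gamma * 1000 = 16.9/467 * 1000 = 36.2 mPa*s

36.2


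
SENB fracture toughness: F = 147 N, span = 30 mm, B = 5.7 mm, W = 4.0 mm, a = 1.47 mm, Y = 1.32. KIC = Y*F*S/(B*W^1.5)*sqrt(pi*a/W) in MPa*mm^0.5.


KIC = 1.32*147*30/(5.7*4.0^1.5)*sqrt(pi*1.47/4.0) = 137.17

137.17


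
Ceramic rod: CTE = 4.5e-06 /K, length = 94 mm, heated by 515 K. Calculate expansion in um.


dL = 4.5e-06 * 94 * 515 * 1000 = 217.845 um

217.845


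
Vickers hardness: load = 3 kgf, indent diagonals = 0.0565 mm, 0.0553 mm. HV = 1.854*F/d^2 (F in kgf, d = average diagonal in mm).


d_avg = (0.0565+0.0553)/2 = 0.0559 mm
HV = 1.854*3/0.0559^2 = 1780

1780


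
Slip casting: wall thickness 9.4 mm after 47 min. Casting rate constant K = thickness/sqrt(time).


K = 9.4 / sqrt(47) = 9.4 / 6.8557 = 1.371 mm/min^0.5

1.371


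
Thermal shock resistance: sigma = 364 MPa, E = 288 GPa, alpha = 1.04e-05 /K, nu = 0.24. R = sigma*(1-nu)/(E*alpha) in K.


R = 364*(1-0.24)/(288*1000*1.04e-05) = 92 K

92


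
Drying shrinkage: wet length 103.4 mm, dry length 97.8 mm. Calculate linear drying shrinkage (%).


DS = (103.4 - 97.8) / 103.4 * 100 = 5.42%

5.42


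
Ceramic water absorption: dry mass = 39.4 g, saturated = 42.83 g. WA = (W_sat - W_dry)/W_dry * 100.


WA = (42.83 - 39.4) / 39.4 * 100 = 8.71%

8.71


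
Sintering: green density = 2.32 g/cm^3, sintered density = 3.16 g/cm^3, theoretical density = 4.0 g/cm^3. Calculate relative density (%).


Relative = 3.16 / 4.0 * 100 = 79.0%

79.0


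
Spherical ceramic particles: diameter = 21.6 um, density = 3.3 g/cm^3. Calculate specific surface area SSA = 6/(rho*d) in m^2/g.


SSA = 6 / (3.3 * 21.6) = 0.084 m^2/g

0.084


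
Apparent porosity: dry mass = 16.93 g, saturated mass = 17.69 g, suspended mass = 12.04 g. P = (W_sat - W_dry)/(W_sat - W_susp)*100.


P = (17.69 - 16.93) / (17.69 - 12.04) * 100 = 0.76 / 5.65 * 100 = 13.5%

13.5


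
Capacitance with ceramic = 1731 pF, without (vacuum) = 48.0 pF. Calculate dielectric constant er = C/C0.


er = 1731 / 48.0 = 36.06

36.06


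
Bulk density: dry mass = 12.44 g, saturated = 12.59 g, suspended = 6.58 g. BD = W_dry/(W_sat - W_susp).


BD = 12.44 / (12.59 - 6.58) = 12.44 / 6.01 = 2.07 g/cm^3

2.07


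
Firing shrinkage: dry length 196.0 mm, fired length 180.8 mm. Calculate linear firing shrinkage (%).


FS = (196.0 - 180.8) / 196.0 * 100 = 7.76%

7.76


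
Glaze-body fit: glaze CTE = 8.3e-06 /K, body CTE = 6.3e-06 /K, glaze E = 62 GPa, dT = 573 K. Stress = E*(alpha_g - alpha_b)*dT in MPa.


Stress = 62*1000*(8.3e-06 - 6.3e-06)*573 = 71.1 MPa

71.1


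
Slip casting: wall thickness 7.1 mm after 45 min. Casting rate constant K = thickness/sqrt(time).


K = 7.1 / sqrt(45) = 7.1 / 6.7082 = 1.058 mm/min^0.5

1.058


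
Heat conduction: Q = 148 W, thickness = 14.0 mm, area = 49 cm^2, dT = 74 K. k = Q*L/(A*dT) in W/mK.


k = 148*14.0/1000/(49/10000*74) = 5.71 W/mK

5.71


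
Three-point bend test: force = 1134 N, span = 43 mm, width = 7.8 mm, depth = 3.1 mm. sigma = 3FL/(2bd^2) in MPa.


sigma = 3*1134*43/(2*7.8*3.1^2) = 975.8 MPa

975.8


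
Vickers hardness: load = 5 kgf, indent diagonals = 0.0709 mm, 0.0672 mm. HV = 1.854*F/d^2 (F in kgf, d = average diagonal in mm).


d_avg = (0.0709+0.0672)/2 = 0.06905 mm
HV = 1.854*5/0.06905^2 = 1944

1944


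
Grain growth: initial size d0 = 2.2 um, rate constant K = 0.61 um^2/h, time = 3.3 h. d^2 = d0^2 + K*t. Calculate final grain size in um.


d^2 = 2.2^2 + 0.61*3.3 = 6.853
d = sqrt(6.853) = 2.62 um

2.62


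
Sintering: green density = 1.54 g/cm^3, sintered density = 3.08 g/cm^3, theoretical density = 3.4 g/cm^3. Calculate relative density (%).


Relative = 3.08 / 3.4 * 100 = 90.6%

90.6


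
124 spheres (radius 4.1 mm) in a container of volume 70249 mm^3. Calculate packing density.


V_sphere = 4/3*pi*4.1^3 = 288.6956 mm^3
Total V = 124*288.6956 = 35798.2544 mm^3
PD = 35798.2544 / 70249 = 0.51

0.51


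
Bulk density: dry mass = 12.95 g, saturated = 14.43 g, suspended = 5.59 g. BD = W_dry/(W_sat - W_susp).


BD = 12.95 / (14.43 - 5.59) = 12.95 / 8.84 = 1.465 g/cm^3

1.465


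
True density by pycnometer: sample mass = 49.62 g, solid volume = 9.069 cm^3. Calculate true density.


TD = 49.62 / 9.069 = 5.471 g/cm^3

5.471


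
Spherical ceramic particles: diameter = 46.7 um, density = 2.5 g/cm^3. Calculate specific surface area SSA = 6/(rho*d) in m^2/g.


SSA = 6 / (2.5 * 46.7) = 0.051 m^2/g

0.051


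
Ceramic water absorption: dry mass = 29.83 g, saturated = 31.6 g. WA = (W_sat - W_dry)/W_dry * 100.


WA = (31.6 - 29.83) / 29.83 * 100 = 5.93%

5.93


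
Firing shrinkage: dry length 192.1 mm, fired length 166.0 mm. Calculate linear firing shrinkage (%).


FS = (192.1 - 166.0) / 192.1 * 100 = 13.59%

13.59


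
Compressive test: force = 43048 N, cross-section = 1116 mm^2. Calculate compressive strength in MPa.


CS = 43048 / 1116 = 38.6 MPa

38.6


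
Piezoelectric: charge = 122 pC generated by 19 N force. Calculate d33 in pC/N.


d33 = 122 / 19 = 6.4 pC/N

6.4


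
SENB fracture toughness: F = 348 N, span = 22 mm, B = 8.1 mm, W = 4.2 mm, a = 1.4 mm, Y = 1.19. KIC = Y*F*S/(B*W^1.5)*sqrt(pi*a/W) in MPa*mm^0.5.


KIC = 1.19*348*22/(8.1*4.2^1.5)*sqrt(pi*1.4/4.2) = 133.72

133.72


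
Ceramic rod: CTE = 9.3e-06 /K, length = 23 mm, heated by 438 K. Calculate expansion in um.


dL = 9.3e-06 * 23 * 438 * 1000 = 93.688 um

93.688


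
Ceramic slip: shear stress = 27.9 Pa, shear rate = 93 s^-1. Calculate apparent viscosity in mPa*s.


eta = tau/gamma * 1000 = 27.9/93 * 1000 = 300.0 mPa*s

300.0


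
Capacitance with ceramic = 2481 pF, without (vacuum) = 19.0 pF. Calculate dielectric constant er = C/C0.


er = 2481 / 19.0 = 130.58

130.58


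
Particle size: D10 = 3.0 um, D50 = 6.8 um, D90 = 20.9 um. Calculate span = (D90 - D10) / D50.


Span = (20.9 - 3.0) / 6.8 = 17.9 / 6.8 = 2.632

2.632


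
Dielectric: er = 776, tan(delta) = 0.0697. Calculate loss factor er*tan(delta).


Loss = 776 * 0.0697 = 54.087

54.087


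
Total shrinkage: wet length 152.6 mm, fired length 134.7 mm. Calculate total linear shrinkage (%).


TS = (152.6 - 134.7) / 152.6 * 100 = 11.73%

11.73


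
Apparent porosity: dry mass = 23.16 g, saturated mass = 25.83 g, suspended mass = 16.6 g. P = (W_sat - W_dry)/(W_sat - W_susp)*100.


P = (25.83 - 23.16) / (25.83 - 16.6) * 100 = 2.67 / 9.23 * 100 = 28.9%

28.9


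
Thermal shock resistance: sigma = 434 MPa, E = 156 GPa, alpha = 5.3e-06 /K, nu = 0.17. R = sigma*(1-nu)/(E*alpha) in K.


R = 434*(1-0.17)/(156*1000*5.3e-06) = 436 K

436


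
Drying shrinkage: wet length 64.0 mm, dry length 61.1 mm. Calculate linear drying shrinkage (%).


DS = (64.0 - 61.1) / 64.0 * 100 = 4.53%

4.53


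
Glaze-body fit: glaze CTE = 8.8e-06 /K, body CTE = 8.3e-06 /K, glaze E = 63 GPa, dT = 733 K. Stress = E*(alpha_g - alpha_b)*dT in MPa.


Stress = 63*1000*(8.8e-06 - 8.3e-06)*733 = 23.1 MPa

23.1


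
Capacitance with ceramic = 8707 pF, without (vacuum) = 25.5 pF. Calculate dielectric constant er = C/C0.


er = 8707 / 25.5 = 341.45

341.45


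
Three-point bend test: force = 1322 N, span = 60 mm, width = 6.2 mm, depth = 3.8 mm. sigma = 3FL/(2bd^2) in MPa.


sigma = 3*1322*60/(2*6.2*3.8^2) = 1329.0 MPa

1329.0


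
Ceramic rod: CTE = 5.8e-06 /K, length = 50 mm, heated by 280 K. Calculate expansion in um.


dL = 5.8e-06 * 50 * 280 * 1000 = 81.2 um

81.2


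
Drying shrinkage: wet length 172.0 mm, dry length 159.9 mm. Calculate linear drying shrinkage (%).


DS = (172.0 - 159.9) / 172.0 * 100 = 7.03%

7.03


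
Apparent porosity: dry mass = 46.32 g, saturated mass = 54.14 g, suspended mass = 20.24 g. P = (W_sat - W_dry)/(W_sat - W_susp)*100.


P = (54.14 - 46.32) / (54.14 - 20.24) * 100 = 7.82 / 33.9 * 100 = 23.1%

23.1


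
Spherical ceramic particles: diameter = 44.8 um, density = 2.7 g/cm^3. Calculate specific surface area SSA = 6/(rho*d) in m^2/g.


SSA = 6 / (2.7 * 44.8) = 0.05 m^2/g

0.05


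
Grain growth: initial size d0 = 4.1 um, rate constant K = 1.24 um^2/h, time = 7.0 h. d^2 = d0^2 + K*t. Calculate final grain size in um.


d^2 = 4.1^2 + 1.24*7.0 = 25.49
d = sqrt(25.49) = 5.05 um

5.05


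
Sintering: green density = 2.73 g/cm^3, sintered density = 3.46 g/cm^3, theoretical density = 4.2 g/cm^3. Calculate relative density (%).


Relative = 3.46 / 4.2 * 100 = 82.4%

82.4


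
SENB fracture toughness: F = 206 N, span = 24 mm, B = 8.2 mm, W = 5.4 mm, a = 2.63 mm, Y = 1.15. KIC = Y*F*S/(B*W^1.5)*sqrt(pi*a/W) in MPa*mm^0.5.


KIC = 1.15*206*24/(8.2*5.4^1.5)*sqrt(pi*2.63/5.4) = 68.35

68.35


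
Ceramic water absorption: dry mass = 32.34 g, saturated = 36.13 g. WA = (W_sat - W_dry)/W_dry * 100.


WA = (36.13 - 32.34) / 32.34 * 100 = 11.72%

11.72


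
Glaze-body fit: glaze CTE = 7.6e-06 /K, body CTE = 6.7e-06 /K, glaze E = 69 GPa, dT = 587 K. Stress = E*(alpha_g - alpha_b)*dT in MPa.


Stress = 69*1000*(7.6e-06 - 6.7e-06)*587 = 36.5 MPa

36.5


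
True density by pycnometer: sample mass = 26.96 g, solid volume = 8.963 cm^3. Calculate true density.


TD = 26.96 / 8.963 = 3.008 g/cm^3

3.008


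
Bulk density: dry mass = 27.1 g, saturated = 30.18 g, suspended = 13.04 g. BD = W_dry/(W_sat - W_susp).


BD = 27.1 / (30.18 - 13.04) = 27.1 / 17.14 = 1.581 g/cm^3

1.581


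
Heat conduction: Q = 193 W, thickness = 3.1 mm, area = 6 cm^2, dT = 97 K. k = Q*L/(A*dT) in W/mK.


k = 193*3.1/1000/(6/10000*97) = 10.28 W/mK

10.28


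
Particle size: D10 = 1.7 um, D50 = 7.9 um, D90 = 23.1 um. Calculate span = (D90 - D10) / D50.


Span = (23.1 - 1.7) / 7.9 = 21.4 / 7.9 = 2.709

2.709


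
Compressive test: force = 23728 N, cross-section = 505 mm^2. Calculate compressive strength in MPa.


CS = 23728 / 505 = 47.0 MPa

47.0


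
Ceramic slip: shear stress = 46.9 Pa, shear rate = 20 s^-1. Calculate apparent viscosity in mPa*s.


eta = tau/gamma * 1000 = 46.9/20 * 1000 = 2345.0 mPa*s

2345.0


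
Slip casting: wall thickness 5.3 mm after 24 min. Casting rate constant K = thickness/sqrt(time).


K = 5.3 / sqrt(24) = 5.3 / 4.899 = 1.082 mm/min^0.5

1.082


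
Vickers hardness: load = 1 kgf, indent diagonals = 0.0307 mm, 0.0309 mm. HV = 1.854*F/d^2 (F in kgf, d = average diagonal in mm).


d_avg = (0.0307+0.0309)/2 = 0.0308 mm
HV = 1.854*1/0.0308^2 = 1954

1954


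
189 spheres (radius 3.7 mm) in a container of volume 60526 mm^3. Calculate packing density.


V_sphere = 4/3*pi*3.7^3 = 212.1748 mm^3
Total V = 189*212.1748 = 40101.0372 mm^3
PD = 40101.0372 / 60526 = 0.663

0.663


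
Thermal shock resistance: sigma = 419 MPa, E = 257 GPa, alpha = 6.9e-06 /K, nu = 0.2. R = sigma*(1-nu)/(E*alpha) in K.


R = 419*(1-0.2)/(257*1000*6.9e-06) = 189 K

189


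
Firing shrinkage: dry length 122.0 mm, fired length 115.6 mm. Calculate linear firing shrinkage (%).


FS = (122.0 - 115.6) / 122.0 * 100 = 5.25%

5.25


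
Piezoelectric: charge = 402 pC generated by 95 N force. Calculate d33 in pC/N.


d33 = 402 / 95 = 4.2 pC/N

4.2


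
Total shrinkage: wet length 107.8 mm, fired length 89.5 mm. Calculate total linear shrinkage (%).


TS = (107.8 - 89.5) / 107.8 * 100 = 16.98%

16.98


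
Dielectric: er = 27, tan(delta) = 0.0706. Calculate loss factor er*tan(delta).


Loss = 27 * 0.0706 = 1.906

1.906


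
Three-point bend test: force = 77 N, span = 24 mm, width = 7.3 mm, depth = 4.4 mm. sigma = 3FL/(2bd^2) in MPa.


sigma = 3*77*24/(2*7.3*4.4^2) = 19.6 MPa

19.6


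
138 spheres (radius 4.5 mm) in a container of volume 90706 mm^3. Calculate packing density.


V_sphere = 4/3*pi*4.5^3 = 381.7035 mm^3
Total V = 138*381.7035 = 52675.083 mm^3
PD = 52675.083 / 90706 = 0.581

0.581


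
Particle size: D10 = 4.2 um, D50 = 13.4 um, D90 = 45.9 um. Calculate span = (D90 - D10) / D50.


Span = (45.9 - 4.2) / 13.4 = 41.7 / 13.4 = 3.112

3.112


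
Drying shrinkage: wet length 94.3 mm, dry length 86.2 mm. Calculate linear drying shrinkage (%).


DS = (94.3 - 86.2) / 94.3 * 100 = 8.59%

8.59


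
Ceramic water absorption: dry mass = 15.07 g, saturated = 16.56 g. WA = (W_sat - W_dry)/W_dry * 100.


WA = (16.56 - 15.07) / 15.07 * 100 = 9.89%

9.89


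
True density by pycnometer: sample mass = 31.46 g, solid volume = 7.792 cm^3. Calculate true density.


TD = 31.46 / 7.792 = 4.037 g/cm^3

4.037


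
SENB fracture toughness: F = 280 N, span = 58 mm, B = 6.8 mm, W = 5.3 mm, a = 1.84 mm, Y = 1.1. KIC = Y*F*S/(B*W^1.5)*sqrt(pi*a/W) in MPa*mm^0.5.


KIC = 1.1*280*58/(6.8*5.3^1.5)*sqrt(pi*1.84/5.3) = 224.85

224.85


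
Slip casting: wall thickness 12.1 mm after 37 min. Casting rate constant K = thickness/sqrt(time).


K = 12.1 / sqrt(37) = 12.1 / 6.0828 = 1.989 mm/min^0.5

1.989


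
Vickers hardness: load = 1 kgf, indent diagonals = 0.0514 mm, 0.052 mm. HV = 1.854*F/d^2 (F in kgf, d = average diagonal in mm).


d_avg = (0.0514+0.052)/2 = 0.0517 mm
HV = 1.854*1/0.0517^2 = 694

694


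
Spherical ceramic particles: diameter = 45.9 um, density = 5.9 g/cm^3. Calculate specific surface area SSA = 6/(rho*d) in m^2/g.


SSA = 6 / (5.9 * 45.9) = 0.022 m^2/g

0.022


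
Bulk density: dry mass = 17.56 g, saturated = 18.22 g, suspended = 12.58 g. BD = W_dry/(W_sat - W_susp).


BD = 17.56 / (18.22 - 12.58) = 17.56 / 5.64 = 3.113 g/cm^3

3.113


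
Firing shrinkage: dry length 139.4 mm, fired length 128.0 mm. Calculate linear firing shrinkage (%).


FS = (139.4 - 128.0) / 139.4 * 100 = 8.18%

8.18


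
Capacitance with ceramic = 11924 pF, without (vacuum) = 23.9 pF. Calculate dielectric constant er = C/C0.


er = 11924 / 23.9 = 498.91

498.91


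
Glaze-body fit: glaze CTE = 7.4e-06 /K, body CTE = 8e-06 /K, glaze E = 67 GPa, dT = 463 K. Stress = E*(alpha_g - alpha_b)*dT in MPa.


Stress = 67*1000*(7.4e-06 - 8e-06)*463 = -18.6 MPa

-18.6


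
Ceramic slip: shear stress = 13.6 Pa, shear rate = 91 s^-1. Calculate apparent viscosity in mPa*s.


eta = tau/gamma * 1000 = 13.6/91 * 1000 = 149.5 mPa*s

149.5


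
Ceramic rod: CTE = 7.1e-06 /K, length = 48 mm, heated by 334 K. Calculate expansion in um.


dL = 7.1e-06 * 48 * 334 * 1000 = 113.827 um

113.827


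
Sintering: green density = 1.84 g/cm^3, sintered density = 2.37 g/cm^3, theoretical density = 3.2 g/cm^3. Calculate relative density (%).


Relative = 2.37 / 3.2 * 100 = 74.1%

74.1


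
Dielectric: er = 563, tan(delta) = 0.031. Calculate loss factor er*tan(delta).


Loss = 563 * 0.031 = 17.453

17.453


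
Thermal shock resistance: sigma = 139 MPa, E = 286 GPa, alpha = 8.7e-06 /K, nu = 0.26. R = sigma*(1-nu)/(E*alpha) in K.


R = 139*(1-0.26)/(286*1000*8.7e-06) = 41 K

41


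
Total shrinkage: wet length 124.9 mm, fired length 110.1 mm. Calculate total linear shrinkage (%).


TS = (124.9 - 110.1) / 124.9 * 100 = 11.85%

11.85


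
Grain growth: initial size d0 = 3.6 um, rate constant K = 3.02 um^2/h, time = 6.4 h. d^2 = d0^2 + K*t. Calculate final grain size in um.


d^2 = 3.6^2 + 3.02*6.4 = 32.288
d = sqrt(32.288) = 5.68 um

5.68


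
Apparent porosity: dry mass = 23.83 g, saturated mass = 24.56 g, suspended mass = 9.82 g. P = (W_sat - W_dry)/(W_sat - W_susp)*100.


P = (24.56 - 23.83) / (24.56 - 9.82) * 100 = 0.73 / 14.74 * 100 = 5.0%

5.0


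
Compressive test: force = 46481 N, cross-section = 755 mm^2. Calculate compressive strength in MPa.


CS = 46481 / 755 = 61.6 MPa

61.6


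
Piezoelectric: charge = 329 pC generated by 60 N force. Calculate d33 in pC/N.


d33 = 329 / 60 = 5.5 pC/N

5.5


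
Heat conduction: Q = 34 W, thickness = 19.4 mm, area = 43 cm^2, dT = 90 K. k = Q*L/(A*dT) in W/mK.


k = 34*19.4/1000/(43/10000*90) = 1.7 W/mK

1.7
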